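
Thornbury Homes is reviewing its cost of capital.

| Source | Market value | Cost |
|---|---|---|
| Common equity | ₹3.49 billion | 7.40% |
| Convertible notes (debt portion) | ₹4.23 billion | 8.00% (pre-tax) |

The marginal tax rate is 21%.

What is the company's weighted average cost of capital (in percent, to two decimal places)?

6.81%

Total capital V = 3.49 + 4.23 = 7.72.
Equity: weight = 3.49/7.72 = 0.4521; cost = 7.4%.
Convertible notes (debt portion): weight = 4.23/7.72 = 0.5479; after-tax cost = 8% × (1 − 21%) = 6.3200%.
WACC = 0.4521 × 7.4000% + 0.5479 × 6.3200% = 6.8082%.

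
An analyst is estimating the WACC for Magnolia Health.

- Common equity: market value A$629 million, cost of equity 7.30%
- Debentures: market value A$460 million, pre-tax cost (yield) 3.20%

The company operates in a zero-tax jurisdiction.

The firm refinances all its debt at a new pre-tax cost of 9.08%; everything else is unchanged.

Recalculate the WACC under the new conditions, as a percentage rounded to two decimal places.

8.05%

After the change:
Total capital V = 629 + 460 = 1089.
Equity: weight = 629/1089 = 0.5776; cost = 7.3%.
Debentures: weight = 460/1089 = 0.4224; after-tax cost = 9.08% × (1 − 0%) = 9.0800%.
WACC = 0.5776 × 7.3000% + 0.4224 × 9.0800% = 8.0519%.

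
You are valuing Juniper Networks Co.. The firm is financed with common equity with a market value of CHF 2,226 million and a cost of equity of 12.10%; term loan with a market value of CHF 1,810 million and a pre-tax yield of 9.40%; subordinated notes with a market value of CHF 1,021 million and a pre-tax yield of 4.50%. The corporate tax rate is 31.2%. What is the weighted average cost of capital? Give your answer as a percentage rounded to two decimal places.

8.27%

Total capital V = 2226 + 1810 + 1021 = 5057.
Equity: weight = 2226/5057 = 0.4402; cost = 12.1%.
Term loan: weight = 1810/5057 = 0.3579; after-tax cost = 9.4% × (1 − 31.2%) = 6.4672%.
Subordinated notes: weight = 1021/5057 = 0.2019; after-tax cost = 4.5% × (1 − 31.2%) = 3.0960%.
WACC = 0.4402 × 12.1000% + 0.3579 × 6.4672% + 0.2019 × 3.0960% = 8.2660%.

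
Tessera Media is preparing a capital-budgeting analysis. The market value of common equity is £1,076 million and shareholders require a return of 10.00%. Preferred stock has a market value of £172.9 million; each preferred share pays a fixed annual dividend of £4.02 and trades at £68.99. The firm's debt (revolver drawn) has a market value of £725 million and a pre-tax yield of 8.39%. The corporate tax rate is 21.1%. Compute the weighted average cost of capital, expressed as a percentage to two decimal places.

8.39%

Cost of preferred: Rp = 4.02 / 68.99 = 5.8269%.
Total capital V = 1076 + 172.9 + 725 = 1973.9.
Equity: weight = 1076/1973.9 = 0.5451; cost = 10%.
Preferred: weight = 172.9/1973.9 = 0.0876; cost = 5.8269%.
Revolver drawn: weight = 725/1973.9 = 0.3673; after-tax cost = 8.39% × (1 − 21.1%) = 6.6197%.
WACC = 0.5451 × 10.0000% + 0.0876 × 5.8269% + 0.3673 × 6.6197% = 8.3929%.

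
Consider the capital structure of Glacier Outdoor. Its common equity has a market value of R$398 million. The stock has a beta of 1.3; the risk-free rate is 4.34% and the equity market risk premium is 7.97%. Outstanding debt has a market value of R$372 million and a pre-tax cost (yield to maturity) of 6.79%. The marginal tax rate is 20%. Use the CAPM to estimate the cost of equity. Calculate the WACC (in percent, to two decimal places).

10.22%

Cost of equity via CAPM: Re = 4.34% + 1.3 × 7.97% = 14.7010%.
Total capital V = 398 + 372 = 770.
Equity: weight = 398/770 = 0.5169; cost = 14.701%.
Debt: weight = 372/770 = 0.4831; after-tax cost = 6.79% × (1 − 20%) = 5.4320%.
WACC = 0.5169 × 14.7010% + 0.4831 × 5.4320% = 10.2230%.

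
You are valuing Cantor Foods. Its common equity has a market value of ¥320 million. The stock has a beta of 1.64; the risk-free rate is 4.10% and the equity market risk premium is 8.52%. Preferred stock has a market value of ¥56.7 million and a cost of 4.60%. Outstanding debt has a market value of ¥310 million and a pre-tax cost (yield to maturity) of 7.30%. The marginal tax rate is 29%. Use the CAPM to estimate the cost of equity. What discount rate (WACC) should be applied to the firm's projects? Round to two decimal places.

11.14%

Cost of equity via CAPM: Re = 4.1% + 1.64 × 8.52% = 18.0728%.
Total capital V = 320 + 56.7 + 310 = 686.7.
Equity: weight = 320/686.7 = 0.4660; cost = 18.0728%.
Preferred: weight = 56.7/686.7 = 0.0826; cost = 4.6%.
Debt: weight = 310/686.7 = 0.4514; after-tax cost = 7.3% × (1 − 29%) = 5.1830%.
WACC = 0.4660 × 18.0728% + 0.0826 × 4.6000% + 0.4514 × 5.1830% = 11.1415%.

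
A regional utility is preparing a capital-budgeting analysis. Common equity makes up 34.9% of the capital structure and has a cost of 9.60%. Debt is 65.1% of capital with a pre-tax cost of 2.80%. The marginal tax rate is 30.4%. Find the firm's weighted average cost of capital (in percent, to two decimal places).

After-tax cost of debt = 2.8% × (1 − 30.4%) = 1.9488%.
WACC = 0.349 × 9.6000% + 0.651 × 1.9488% = 4.6191%.

4.62%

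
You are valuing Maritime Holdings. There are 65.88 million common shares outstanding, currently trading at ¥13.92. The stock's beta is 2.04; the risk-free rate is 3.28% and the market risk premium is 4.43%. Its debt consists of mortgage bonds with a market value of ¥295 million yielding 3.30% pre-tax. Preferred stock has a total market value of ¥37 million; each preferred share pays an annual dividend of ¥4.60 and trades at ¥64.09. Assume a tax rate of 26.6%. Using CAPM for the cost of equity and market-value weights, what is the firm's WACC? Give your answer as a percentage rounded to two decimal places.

Cost of equity via CAPM: Re = 3.28% + 2.04 × 4.43% = 12.3172%.
Cost of preferred: Rp = 4.6 / 64.09 = 7.1774%.
Market value of equity E = 13.92 × 65.88m = 917.0496m.
Total capital V = 917.0496 + 37 + 295 = 1249.0496.
Equity: weight = 917.0496/1249.0496 = 0.7342; cost = 12.3172%.
Preferred: weight = 37/1249.0496 = 0.0296; cost = 7.1774%.
Mortgage bonds: weight = 295/1249.0496 = 0.2362; after-tax cost = 3.3% × (1 − 26.6%) = 2.4222%.
WACC = 0.7342 × 12.3172% + 0.0296 × 7.1774% + 0.2362 × 2.4222% = 9.8279%.

9.83%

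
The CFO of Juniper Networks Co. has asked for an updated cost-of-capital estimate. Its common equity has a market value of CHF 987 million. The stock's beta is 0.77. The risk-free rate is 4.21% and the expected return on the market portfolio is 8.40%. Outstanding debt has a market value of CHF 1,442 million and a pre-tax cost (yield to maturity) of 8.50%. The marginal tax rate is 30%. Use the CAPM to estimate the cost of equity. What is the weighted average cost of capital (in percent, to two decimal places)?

6.55%

Market risk premium = 8.4% − 4.21% = 4.19%.
Cost of equity via CAPM: Re = 4.21% + 0.77 × 4.19% = 7.4363%.
Total capital V = 987 + 1442 = 2429.
Equity: weight = 987/2429 = 0.4063; cost = 7.4363%.
Debt: weight = 1442/2429 = 0.5937; after-tax cost = 8.5% × (1 − 30%) = 5.9500%.
WACC = 0.4063 × 7.4363% + 0.5937 × 5.9500% = 6.5539%.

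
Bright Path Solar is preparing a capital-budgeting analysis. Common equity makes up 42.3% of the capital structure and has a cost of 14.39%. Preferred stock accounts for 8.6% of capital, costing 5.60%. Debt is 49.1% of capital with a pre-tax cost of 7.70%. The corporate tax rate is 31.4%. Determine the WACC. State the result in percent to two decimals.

9.16%

After-tax cost of debt = 7.7% × (1 − 31.4%) = 5.2822%.
WACC = 0.423 × 14.3900% + 0.086 × 5.6000% + 0.491 × 5.2822% = 9.1621%.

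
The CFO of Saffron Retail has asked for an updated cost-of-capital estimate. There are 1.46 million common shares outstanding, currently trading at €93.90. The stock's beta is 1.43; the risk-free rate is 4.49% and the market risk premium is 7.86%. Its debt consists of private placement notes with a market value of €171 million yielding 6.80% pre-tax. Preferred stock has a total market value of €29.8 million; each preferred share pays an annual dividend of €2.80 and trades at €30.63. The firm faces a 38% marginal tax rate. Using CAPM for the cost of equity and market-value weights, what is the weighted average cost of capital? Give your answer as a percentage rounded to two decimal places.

9.32%

Cost of equity via CAPM: Re = 4.49% + 1.43 × 7.86% = 15.7298%.
Cost of preferred: Rp = 2.8 / 30.63 = 9.1414%.
Market value of equity E = 93.9 × 1.46m = 137.094m.
Total capital V = 137.094 + 29.8 + 171 = 337.894.
Equity: weight = 137.094/337.894 = 0.4057; cost = 15.7298%.
Preferred: weight = 29.8/337.894 = 0.0882; cost = 9.1414%.
Private placement notes: weight = 171/337.894 = 0.5061; after-tax cost = 6.8% × (1 − 38%) = 4.2160%.
WACC = 0.4057 × 15.7298% + 0.0882 × 9.1414% + 0.5061 × 4.2160% = 9.3219%.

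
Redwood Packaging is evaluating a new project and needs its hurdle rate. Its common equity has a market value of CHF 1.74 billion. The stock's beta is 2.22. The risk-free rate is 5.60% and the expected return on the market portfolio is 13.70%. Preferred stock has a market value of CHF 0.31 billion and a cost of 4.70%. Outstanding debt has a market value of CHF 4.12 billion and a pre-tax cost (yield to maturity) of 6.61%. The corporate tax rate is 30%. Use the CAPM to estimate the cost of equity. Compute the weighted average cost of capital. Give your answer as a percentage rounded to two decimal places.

Market risk premium = 13.7% − 5.6% = 8.1%.
Cost of equity via CAPM: Re = 5.6% + 2.22 × 8.1% = 23.5820%.
Total capital V = 1.74 + 0.31 + 4.12 = 6.17.
Equity: weight = 1.74/6.17 = 0.2820; cost = 23.582%.
Preferred: weight = 0.31/6.17 = 0.0502; cost = 4.7%.
Debt: weight = 4.12/6.17 = 0.6677; after-tax cost = 6.61% × (1 − 30%) = 4.6270%.
WACC = 0.2820 × 23.5820% + 0.0502 × 4.7000% + 0.6677 × 4.6270% = 9.9762%.

9.98%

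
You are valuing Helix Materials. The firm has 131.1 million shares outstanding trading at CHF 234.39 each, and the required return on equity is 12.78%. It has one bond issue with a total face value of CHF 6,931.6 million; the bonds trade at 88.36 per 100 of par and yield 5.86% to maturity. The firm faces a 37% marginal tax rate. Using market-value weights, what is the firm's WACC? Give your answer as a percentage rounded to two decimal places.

11.27%

Market value of equity E = 234.39 × 131.1m = 30728.529m. Market value of debt D = 6931.6m × 88.36/100 = 6124.76176m.
Total capital V = 30728.529 + 6124.76176 = 36853.29076.
Equity: weight = 30728.529/36853.29076 = 0.8338; cost = 12.78%.
Bonds outstanding: weight = 6124.76176/36853.29076 = 0.1662; after-tax cost = 5.86% × (1 − 37%) = 3.6918%.
WACC = 0.8338 × 12.7800% + 0.1662 × 3.6918% = 11.2696%.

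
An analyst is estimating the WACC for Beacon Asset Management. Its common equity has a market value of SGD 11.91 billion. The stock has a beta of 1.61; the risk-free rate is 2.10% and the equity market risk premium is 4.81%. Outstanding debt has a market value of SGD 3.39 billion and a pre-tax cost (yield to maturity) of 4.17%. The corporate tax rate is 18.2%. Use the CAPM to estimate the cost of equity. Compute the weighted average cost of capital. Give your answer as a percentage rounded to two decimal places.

Cost of equity via CAPM: Re = 2.1% + 1.61 × 4.81% = 9.8441%.
Total capital V = 11.91 + 3.39 = 15.3.
Equity: weight = 11.91/15.3 = 0.7784; cost = 9.8441%.
Debt: weight = 3.39/15.3 = 0.2216; after-tax cost = 4.17% × (1 − 18.2%) = 3.4111%.
WACC = 0.7784 × 9.8441% + 0.2216 × 3.4111% = 8.4187%.

8.42%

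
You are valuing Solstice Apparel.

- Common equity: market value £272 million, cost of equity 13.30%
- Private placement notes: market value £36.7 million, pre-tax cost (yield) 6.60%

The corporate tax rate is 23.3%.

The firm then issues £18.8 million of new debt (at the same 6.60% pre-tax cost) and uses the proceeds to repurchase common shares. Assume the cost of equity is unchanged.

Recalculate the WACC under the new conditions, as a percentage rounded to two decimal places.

11.82%

After the change:
Total capital V = 253.2 + 55.5 = 308.7.
Equity: weight = 253.2/308.7 = 0.8202; cost = 13.3%.
Private placement notes: weight = 55.5/308.7 = 0.1798; after-tax cost = 6.6% × (1 − 23.3%) = 5.0622%.
WACC = 0.8202 × 13.3000% + 0.1798 × 5.0622% = 11.8190%.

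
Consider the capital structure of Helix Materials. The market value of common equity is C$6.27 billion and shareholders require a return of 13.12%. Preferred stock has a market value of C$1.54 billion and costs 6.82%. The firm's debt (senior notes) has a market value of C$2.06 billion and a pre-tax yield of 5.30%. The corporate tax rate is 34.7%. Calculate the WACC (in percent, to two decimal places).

10.12%

Total capital V = 6.27 + 1.54 + 2.06 = 9.87.
Equity: weight = 6.27/9.87 = 0.6353; cost = 13.12%.
Preferred: weight = 1.54/9.87 = 0.1560; cost = 6.82%.
Senior notes: weight = 2.06/9.87 = 0.2087; after-tax cost = 5.3% × (1 − 34.7%) = 3.4609%.
WACC = 0.6353 × 13.1200% + 0.1560 × 6.8200% + 0.2087 × 3.4609% = 10.1210%.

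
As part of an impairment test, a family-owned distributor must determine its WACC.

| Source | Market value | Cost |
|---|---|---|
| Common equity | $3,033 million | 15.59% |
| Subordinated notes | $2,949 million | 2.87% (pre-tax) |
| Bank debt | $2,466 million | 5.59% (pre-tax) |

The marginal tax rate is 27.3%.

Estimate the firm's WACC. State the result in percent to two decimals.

7.51%

Total capital V = 3033 + 2949 + 2466 = 8448.
Equity: weight = 3033/8448 = 0.3590; cost = 15.59%.
Subordinated notes: weight = 2949/8448 = 0.3491; after-tax cost = 2.87% × (1 − 27.3%) = 2.0865%.
Bank debt: weight = 2466/8448 = 0.2919; after-tax cost = 5.59% × (1 − 27.3%) = 4.0639%.
WACC = 0.3590 × 15.5900% + 0.3491 × 2.0865% + 0.2919 × 4.0639% = 7.5117%.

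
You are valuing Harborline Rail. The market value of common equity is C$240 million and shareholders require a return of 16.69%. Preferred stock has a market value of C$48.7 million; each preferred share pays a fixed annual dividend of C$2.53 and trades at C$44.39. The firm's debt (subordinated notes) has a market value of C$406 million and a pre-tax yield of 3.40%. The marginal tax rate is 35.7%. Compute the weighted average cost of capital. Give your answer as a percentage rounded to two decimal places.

Cost of preferred: Rp = 2.53 / 44.39 = 5.6995%.
Total capital V = 240 + 48.7 + 406 = 694.7.
Equity: weight = 240/694.7 = 0.3455; cost = 16.69%.
Preferred: weight = 48.7/694.7 = 0.0701; cost = 5.6995%.
Subordinated notes: weight = 406/694.7 = 0.5844; after-tax cost = 3.4% × (1 − 35.7%) = 2.1862%.
WACC = 0.3455 × 16.6900% + 0.0701 × 5.6995% + 0.5844 × 2.1862% = 7.4432%.

7.44%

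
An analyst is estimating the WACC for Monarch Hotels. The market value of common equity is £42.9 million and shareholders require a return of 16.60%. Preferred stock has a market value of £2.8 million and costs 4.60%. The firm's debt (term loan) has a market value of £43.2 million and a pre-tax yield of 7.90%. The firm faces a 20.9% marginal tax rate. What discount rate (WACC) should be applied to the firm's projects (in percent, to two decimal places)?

11.19%

Total capital V = 42.9 + 2.8 + 43.2 = 88.9.
Equity: weight = 42.9/88.9 = 0.4826; cost = 16.6%.
Preferred: weight = 2.8/88.9 = 0.0315; cost = 4.6%.
Term loan: weight = 43.2/88.9 = 0.4859; after-tax cost = 7.9% × (1 − 20.9%) = 6.2489%.
WACC = 0.4826 × 16.6000% + 0.0315 × 4.6000% + 0.4859 × 6.2489% = 11.1920%.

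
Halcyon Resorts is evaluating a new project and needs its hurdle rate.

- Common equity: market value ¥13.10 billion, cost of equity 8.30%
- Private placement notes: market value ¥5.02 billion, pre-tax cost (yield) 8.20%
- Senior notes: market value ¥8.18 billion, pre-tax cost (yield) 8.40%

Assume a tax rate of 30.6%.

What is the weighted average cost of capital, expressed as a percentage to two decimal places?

Total capital V = 13.1 + 5.02 + 8.18 = 26.3.
Equity: weight = 13.1/26.3 = 0.4981; cost = 8.3%.
Private placement notes: weight = 5.02/26.3 = 0.1909; after-tax cost = 8.2% × (1 − 30.6%) = 5.6908%.
Senior notes: weight = 8.18/26.3 = 0.3110; after-tax cost = 8.4% × (1 − 30.6%) = 5.8296%.
WACC = 0.4981 × 8.3000% + 0.1909 × 5.6908% + 0.3110 × 5.8296% = 7.0336%.

7.03%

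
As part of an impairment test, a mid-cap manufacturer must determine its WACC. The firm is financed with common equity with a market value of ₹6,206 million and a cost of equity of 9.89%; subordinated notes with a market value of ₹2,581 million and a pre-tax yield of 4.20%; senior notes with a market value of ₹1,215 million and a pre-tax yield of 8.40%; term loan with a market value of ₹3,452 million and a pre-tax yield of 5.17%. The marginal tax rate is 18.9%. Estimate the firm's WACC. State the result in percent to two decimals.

6.91%

Total capital V = 6206 + 2581 + 1215 + 3452 = 13454.
Equity: weight = 6206/13454 = 0.4613; cost = 9.89%.
Subordinated notes: weight = 2581/13454 = 0.1918; after-tax cost = 4.2% × (1 − 18.9%) = 3.4062%.
Senior notes: weight = 1215/13454 = 0.0903; after-tax cost = 8.4% × (1 − 18.9%) = 6.8124%.
Term loan: weight = 3452/13454 = 0.2566; after-tax cost = 5.17% × (1 − 18.9%) = 4.1929%.
WACC = 0.4613 × 9.8900% + 0.1918 × 3.4062% + 0.0903 × 6.8124% + 0.2566 × 4.1929% = 6.9065%.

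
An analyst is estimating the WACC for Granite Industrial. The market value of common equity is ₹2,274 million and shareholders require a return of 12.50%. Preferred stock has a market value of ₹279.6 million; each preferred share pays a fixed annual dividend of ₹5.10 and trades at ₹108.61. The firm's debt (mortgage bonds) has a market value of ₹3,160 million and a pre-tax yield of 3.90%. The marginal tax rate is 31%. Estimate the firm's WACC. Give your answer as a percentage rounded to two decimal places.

6.69%

Cost of preferred: Rp = 5.1 / 108.61 = 4.6957%.
Total capital V = 2274 + 279.6 + 3160 = 5713.6.
Equity: weight = 2274/5713.6 = 0.3980; cost = 12.5%.
Preferred: weight = 279.6/5713.6 = 0.0489; cost = 4.6957%.
Mortgage bonds: weight = 3160/5713.6 = 0.5531; after-tax cost = 3.9% × (1 − 31%) = 2.6910%.
WACC = 0.3980 × 12.5000% + 0.0489 × 4.6957% + 0.5531 × 2.6910% = 6.6931%.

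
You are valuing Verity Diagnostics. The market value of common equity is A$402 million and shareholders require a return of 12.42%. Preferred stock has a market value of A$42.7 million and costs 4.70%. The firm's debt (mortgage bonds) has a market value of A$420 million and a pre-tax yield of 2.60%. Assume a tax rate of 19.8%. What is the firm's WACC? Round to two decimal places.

7.02%

Total capital V = 402 + 42.7 + 420 = 864.7.
Equity: weight = 402/864.7 = 0.4649; cost = 12.42%.
Preferred: weight = 42.7/864.7 = 0.0494; cost = 4.7%.
Mortgage bonds: weight = 420/864.7 = 0.4857; after-tax cost = 2.6% × (1 − 19.8%) = 2.0852%.
WACC = 0.4649 × 12.4200% + 0.0494 × 4.7000% + 0.4857 × 2.0852% = 7.0190%.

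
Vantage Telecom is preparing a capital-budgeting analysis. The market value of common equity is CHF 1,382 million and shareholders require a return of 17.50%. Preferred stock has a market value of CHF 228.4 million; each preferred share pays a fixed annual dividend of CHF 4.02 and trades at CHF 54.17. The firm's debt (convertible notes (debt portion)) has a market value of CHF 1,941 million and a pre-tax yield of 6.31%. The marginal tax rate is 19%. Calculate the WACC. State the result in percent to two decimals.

10.08%

Cost of preferred: Rp = 4.02 / 54.17 = 7.4211%.
Total capital V = 1382 + 228.4 + 1941 = 3551.4.
Equity: weight = 1382/3551.4 = 0.3891; cost = 17.5%.
Preferred: weight = 228.4/3551.4 = 0.0643; cost = 7.4211%.
Convertible notes (debt portion): weight = 1941/3551.4 = 0.5465; after-tax cost = 6.31% × (1 − 19%) = 5.1111%.
WACC = 0.3891 × 17.5000% + 0.0643 × 7.4211% + 0.5465 × 5.1111% = 10.0807%.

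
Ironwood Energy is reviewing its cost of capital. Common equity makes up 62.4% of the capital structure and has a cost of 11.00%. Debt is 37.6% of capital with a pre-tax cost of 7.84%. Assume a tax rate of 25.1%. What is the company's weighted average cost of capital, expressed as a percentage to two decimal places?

9.07%

After-tax cost of debt = 7.84% × (1 − 25.1%) = 5.8722%.
WACC = 0.624 × 11.0000% + 0.376 × 5.8722% = 9.0719%.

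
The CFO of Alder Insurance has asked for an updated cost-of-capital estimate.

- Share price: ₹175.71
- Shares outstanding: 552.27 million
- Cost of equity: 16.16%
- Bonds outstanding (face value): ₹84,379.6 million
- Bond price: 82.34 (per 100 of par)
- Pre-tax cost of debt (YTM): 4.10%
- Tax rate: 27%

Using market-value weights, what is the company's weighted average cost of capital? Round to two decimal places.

10.67%

Market value of equity E = 175.71 × 552.27m = 97039.3617m. Market value of debt D = 84379.6m × 82.34/100 = 69478.16264m.
Total capital V = 97039.3617 + 69478.16264 = 166517.52434.
Equity: weight = 97039.3617/166517.52434 = 0.5828; cost = 16.16%.
Bonds outstanding: weight = 69478.16264/166517.52434 = 0.4172; after-tax cost = 4.1% × (1 − 27%) = 2.9930%.
WACC = 0.5828 × 16.1600% + 0.4172 × 2.9930% = 10.6662%.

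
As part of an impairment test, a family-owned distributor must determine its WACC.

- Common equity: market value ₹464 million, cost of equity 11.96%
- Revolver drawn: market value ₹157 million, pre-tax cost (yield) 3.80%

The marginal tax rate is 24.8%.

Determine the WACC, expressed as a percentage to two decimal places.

9.66%

Total capital V = 464 + 157 = 621.
Equity: weight = 464/621 = 0.7472; cost = 11.96%.
Revolver drawn: weight = 157/621 = 0.2528; after-tax cost = 3.8% × (1 − 24.8%) = 2.8576%.
WACC = 0.7472 × 11.9600% + 0.2528 × 2.8576% = 9.6587%.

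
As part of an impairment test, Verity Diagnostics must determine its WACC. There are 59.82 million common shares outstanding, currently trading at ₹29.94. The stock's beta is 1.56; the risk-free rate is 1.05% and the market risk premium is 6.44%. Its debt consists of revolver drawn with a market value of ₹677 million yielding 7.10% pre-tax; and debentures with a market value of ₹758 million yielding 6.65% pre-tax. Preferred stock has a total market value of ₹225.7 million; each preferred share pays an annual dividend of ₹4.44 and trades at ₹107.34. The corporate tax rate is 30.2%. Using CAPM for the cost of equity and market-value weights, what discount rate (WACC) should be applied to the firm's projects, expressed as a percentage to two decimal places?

Cost of equity via CAPM: Re = 1.05% + 1.56 × 6.44% = 11.0964%.
Cost of preferred: Rp = 4.44 / 107.34 = 4.1364%.
Market value of equity E = 29.94 × 59.82m = 1791.0108m.
Total capital V = 1791.0108 + 225.7 + 677 + 758 = 3451.7108.
Equity: weight = 1791.0108/3451.7108 = 0.5189; cost = 11.0964%.
Preferred: weight = 225.7/3451.7108 = 0.0654; cost = 4.1364%.
Revolver drawn: weight = 677/3451.7108 = 0.1961; after-tax cost = 7.1% × (1 − 30.2%) = 4.9558%.
Debentures: weight = 758/3451.7108 = 0.2196; after-tax cost = 6.65% × (1 − 30.2%) = 4.6417%.
WACC = 0.5189 × 11.0964% + 0.0654 × 4.1364% + 0.1961 × 4.9558% + 0.2196 × 4.6417% = 8.0195%.

8.02%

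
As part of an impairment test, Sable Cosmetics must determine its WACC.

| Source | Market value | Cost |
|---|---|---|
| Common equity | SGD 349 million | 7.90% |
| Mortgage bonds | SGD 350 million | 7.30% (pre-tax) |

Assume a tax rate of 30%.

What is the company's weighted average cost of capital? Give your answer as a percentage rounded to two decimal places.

6.50%

Total capital V = 349 + 350 = 699.
Equity: weight = 349/699 = 0.4993; cost = 7.9%.
Mortgage bonds: weight = 350/699 = 0.5007; after-tax cost = 7.3% × (1 − 30%) = 5.1100%.
WACC = 0.4993 × 7.9000% + 0.5007 × 5.1100% = 6.5030%.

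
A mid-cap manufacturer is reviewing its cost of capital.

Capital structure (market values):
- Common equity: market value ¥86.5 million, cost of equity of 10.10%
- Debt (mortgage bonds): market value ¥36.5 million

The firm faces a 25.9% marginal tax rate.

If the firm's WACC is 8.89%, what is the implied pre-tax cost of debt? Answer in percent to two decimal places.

Total capital V = 86.5 + 36.5 = 123.
Equity weight = 86.5/123 = 0.7033.
Mortgage bonds weight = 36.5/123 = 0.2967.
Equity contribution = 0.7033 × 10.1% = 7.1028%.
Remaining for debt = 8.89% − 7.1028% = 1.7872%.
Rd × (1 − 25.9%) × 0.2967 = 1.7872%  ⇒  Rd = 8.1275%.

8.13%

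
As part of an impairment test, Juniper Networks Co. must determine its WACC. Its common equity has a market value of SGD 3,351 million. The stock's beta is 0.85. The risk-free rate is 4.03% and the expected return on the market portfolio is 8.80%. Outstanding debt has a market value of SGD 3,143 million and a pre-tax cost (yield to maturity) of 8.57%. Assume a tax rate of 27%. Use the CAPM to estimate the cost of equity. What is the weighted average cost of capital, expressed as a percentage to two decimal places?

7.20%

Market risk premium = 8.8% − 4.03% = 4.77%.
Cost of equity via CAPM: Re = 4.03% + 0.85 × 4.77% = 8.0845%.
Total capital V = 3351 + 3143 = 6494.
Equity: weight = 3351/6494 = 0.5160; cost = 8.0845%.
Debt: weight = 3143/6494 = 0.4840; after-tax cost = 8.57% × (1 − 27%) = 6.2561%.
WACC = 0.5160 × 8.0845% + 0.4840 × 6.2561% = 7.1996%.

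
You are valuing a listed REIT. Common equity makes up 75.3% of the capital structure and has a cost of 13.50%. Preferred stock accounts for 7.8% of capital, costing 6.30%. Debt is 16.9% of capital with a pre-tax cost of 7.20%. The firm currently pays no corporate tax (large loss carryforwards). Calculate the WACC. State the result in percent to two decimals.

11.87%

After-tax cost of debt = 7.2% × (1 − 0%) = 7.2000%.
WACC = 0.753 × 13.5000% + 0.078 × 6.3000% + 0.169 × 7.2000% = 11.8737%.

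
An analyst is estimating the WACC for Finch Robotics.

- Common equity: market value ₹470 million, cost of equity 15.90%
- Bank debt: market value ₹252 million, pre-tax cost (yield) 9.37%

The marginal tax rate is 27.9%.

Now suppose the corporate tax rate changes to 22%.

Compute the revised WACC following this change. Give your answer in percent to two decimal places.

After the change:
Total capital V = 470 + 252 = 722.
Equity: weight = 470/722 = 0.6510; cost = 15.9%.
Bank debt: weight = 252/722 = 0.3490; after-tax cost = 9.37% × (1 − 22%) = 7.3086%.
WACC = 0.6510 × 15.9000% + 0.3490 × 7.3086% = 12.9013%.

12.90%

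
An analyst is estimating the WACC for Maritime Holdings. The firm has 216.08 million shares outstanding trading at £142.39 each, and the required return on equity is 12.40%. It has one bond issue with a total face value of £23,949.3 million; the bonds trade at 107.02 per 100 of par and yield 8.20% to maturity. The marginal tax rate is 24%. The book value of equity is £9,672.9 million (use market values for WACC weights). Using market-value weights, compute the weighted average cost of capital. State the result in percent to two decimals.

9.60%

Market value of equity E = 142.39 × 216.08m = 30767.6312m. Market value of debt D = 23949.3m × 107.02/100 = 25630.54086m.
Total capital V = 30767.6312 + 25630.54086 = 56398.17206.
Equity: weight = 30767.6312/56398.17206 = 0.5455; cost = 12.4%.
Bonds outstanding: weight = 25630.54086/56398.17206 = 0.4545; after-tax cost = 8.2% × (1 − 24%) = 6.2320%.
WACC = 0.5455 × 12.4000% + 0.4545 × 6.2320% = 9.5969%.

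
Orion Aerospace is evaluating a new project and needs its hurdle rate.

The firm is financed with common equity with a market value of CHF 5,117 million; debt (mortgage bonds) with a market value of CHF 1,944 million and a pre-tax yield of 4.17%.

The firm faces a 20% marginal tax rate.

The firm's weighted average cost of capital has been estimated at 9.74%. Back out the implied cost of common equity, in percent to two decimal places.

Total capital V = 5117 + 1944 = 7061.
Equity weight = 5117/7061 = 0.7247.
Mortgage bonds weight = 1944/7061 = 0.2753.
Debt contribution = 0.2753 × 4.17% × (1 − 20%) = 0.9185%.
Required equity contribution = 9.74% − 0.9185% = 8.8215%.
Re = 8.8215% / 0.7247 = 12.1729%.

12.17%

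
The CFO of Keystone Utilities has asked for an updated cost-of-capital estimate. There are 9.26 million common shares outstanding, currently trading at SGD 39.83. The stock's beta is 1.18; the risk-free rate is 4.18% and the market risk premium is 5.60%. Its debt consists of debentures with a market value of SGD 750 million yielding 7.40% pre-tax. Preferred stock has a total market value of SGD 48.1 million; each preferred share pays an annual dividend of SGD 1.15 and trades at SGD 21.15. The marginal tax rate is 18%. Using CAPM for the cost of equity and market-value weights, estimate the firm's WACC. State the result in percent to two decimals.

Cost of equity via CAPM: Re = 4.18% + 1.18 × 5.6% = 10.7880%.
Cost of preferred: Rp = 1.15 / 21.15 = 5.4374%.
Market value of equity E = 39.83 × 9.26m = 368.8258m.
Total capital V = 368.8258 + 48.1 + 750 = 1166.9258.
Equity: weight = 368.8258/1166.9258 = 0.3161; cost = 10.788%.
Preferred: weight = 48.1/1166.9258 = 0.0412; cost = 5.4374%.
Debentures: weight = 750/1166.9258 = 0.6427; after-tax cost = 7.4% × (1 − 18%) = 6.0680%.
WACC = 0.3161 × 10.7880% + 0.0412 × 5.4374% + 0.6427 × 6.0680% = 7.5338%.

7.53%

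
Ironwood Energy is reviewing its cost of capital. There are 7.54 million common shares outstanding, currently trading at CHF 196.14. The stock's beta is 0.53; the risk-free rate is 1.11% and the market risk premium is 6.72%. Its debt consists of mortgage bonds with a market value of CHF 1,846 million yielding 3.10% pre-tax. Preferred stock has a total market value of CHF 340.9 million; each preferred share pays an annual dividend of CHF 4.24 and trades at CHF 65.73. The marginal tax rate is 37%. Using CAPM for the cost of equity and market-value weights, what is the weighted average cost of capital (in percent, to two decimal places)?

3.47%

Cost of equity via CAPM: Re = 1.11% + 0.53 × 6.72% = 4.6716%.
Cost of preferred: Rp = 4.24 / 65.73 = 6.4506%.
Market value of equity E = 196.14 × 7.54m = 1478.8956m.
Total capital V = 1478.8956 + 340.9 + 1846 = 3665.7956.
Equity: weight = 1478.8956/3665.7956 = 0.4034; cost = 4.6716%.
Preferred: weight = 340.9/3665.7956 = 0.0930; cost = 6.4506%.
Mortgage bonds: weight = 1846/3665.7956 = 0.5036; after-tax cost = 3.1% × (1 − 37%) = 1.9530%.
WACC = 0.4034 × 4.6716% + 0.0930 × 6.4506% + 0.5036 × 1.9530% = 3.4680%.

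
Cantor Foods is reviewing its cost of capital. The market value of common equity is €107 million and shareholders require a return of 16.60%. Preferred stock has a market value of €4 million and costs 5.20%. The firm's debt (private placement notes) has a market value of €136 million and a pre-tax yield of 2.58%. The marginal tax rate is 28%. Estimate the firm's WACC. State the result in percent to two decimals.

Total capital V = 107 + 4 + 136 = 247.
Equity: weight = 107/247 = 0.4332; cost = 16.6%.
Preferred: weight = 4/247 = 0.0162; cost = 5.2%.
Private placement notes: weight = 136/247 = 0.5506; after-tax cost = 2.58% × (1 − 28%) = 1.8576%.
WACC = 0.4332 × 16.6000% + 0.0162 × 5.2000% + 0.5506 × 1.8576% = 8.2981%.

8.30%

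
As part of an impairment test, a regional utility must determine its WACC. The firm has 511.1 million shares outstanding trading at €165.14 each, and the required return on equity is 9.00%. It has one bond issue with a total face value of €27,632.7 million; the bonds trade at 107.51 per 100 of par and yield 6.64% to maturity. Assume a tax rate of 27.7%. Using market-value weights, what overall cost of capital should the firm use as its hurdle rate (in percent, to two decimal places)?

7.91%

Market value of equity E = 165.14 × 511.1m = 84403.054m. Market value of debt D = 27632.7m × 107.51/100 = 29707.91577m.
Total capital V = 84403.054 + 29707.91577 = 114110.96977.
Equity: weight = 84403.054/114110.96977 = 0.7397; cost = 9%.
Bonds outstanding: weight = 29707.91577/114110.96977 = 0.2603; after-tax cost = 6.64% × (1 − 27.7%) = 4.8007%.
WACC = 0.7397 × 9.0000% + 0.2603 × 4.8007% = 7.9067%.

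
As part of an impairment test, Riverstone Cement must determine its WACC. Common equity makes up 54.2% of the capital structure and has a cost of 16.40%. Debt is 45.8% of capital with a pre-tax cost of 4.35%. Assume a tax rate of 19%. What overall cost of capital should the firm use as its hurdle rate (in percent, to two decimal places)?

After-tax cost of debt = 4.35% × (1 − 19%) = 3.5235%.
WACC = 0.542 × 16.4000% + 0.458 × 3.5235% = 10.5026%.

10.50%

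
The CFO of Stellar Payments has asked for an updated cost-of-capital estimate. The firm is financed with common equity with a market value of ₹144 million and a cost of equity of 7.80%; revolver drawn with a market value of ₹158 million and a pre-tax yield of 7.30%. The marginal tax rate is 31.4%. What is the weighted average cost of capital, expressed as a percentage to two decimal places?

6.34%

Total capital V = 144 + 158 = 302.
Equity: weight = 144/302 = 0.4768; cost = 7.8%.
Revolver drawn: weight = 158/302 = 0.5232; after-tax cost = 7.3% × (1 − 31.4%) = 5.0078%.
WACC = 0.4768 × 7.8000% + 0.5232 × 5.0078% = 6.3392%.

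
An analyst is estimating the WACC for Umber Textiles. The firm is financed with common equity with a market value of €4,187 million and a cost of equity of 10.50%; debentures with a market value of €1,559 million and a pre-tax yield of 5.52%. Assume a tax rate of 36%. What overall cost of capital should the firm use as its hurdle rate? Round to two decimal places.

Total capital V = 4187 + 1559 = 5746.
Equity: weight = 4187/5746 = 0.7287; cost = 10.5%.
Debentures: weight = 1559/5746 = 0.2713; after-tax cost = 5.52% × (1 − 36%) = 3.5328%.
WACC = 0.7287 × 10.5000% + 0.2713 × 3.5328% = 8.6097%.

8.61%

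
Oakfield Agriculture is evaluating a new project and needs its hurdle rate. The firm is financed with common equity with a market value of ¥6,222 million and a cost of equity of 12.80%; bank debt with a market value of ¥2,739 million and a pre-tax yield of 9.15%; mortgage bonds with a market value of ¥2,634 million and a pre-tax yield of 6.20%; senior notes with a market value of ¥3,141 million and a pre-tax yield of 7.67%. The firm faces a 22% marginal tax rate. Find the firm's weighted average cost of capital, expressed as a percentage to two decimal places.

Total capital V = 6222 + 2739 + 2634 + 3141 = 14736.
Equity: weight = 6222/14736 = 0.4222; cost = 12.8%.
Bank debt: weight = 2739/14736 = 0.1859; after-tax cost = 9.15% × (1 − 22%) = 7.1370%.
Mortgage bonds: weight = 2634/14736 = 0.1787; after-tax cost = 6.2% × (1 − 22%) = 4.8360%.
Senior notes: weight = 3141/14736 = 0.2132; after-tax cost = 7.67% × (1 − 22%) = 5.9826%.
WACC = 0.4222 × 12.8000% + 0.1859 × 7.1370% + 0.1787 × 4.8360% + 0.2132 × 5.9826% = 8.8707%.

8.87%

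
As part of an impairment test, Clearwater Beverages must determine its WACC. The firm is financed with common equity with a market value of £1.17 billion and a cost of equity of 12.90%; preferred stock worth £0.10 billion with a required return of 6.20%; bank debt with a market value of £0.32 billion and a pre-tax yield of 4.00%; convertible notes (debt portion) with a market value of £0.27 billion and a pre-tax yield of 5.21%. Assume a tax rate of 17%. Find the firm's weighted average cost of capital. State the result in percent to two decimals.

9.65%

Total capital V = 1.17 + 0.1 + 0.32 + 0.27 = 1.86.
Equity: weight = 1.17/1.86 = 0.6290; cost = 12.9%.
Preferred: weight = 0.1/1.86 = 0.0538; cost = 6.2%.
Bank debt: weight = 0.32/1.86 = 0.1720; after-tax cost = 4% × (1 − 17%) = 3.3200%.
Convertible notes (debt portion): weight = 0.27/1.86 = 0.1452; after-tax cost = 5.21% × (1 − 17%) = 4.3243%.
WACC = 0.6290 × 12.9000% + 0.0538 × 6.2000% + 0.1720 × 3.3200% + 0.1452 × 4.3243% = 9.6468%.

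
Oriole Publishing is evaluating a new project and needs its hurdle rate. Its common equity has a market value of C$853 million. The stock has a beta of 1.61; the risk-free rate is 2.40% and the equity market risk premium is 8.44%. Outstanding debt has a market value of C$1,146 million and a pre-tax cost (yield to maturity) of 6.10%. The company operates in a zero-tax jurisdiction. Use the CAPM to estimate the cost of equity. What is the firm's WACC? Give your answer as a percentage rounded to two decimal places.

10.32%

Cost of equity via CAPM: Re = 2.4% + 1.61 × 8.44% = 15.9884%.
Total capital V = 853 + 1146 = 1999.
Equity: weight = 853/1999 = 0.4267; cost = 15.9884%.
Debt: weight = 1146/1999 = 0.5733; after-tax cost = 6.1% × (1 − 0%) = 6.1000%.
WACC = 0.4267 × 15.9884% + 0.5733 × 6.1000% = 10.3195%.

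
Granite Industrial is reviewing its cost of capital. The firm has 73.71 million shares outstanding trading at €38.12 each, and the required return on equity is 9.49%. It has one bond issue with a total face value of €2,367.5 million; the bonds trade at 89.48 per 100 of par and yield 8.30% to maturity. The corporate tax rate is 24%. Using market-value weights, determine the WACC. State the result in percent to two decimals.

Market value of equity E = 38.12 × 73.71m = 2809.8252m. Market value of debt D = 2367.5m × 89.48/100 = 2118.439m.
Total capital V = 2809.8252 + 2118.439 = 4928.2642.
Equity: weight = 2809.8252/4928.2642 = 0.5701; cost = 9.49%.
Bonds outstanding: weight = 2118.439/4928.2642 = 0.4299; after-tax cost = 8.3% × (1 − 24%) = 6.3080%.
WACC = 0.5701 × 9.4900% + 0.4299 × 6.3080% = 8.1222%.

8.12%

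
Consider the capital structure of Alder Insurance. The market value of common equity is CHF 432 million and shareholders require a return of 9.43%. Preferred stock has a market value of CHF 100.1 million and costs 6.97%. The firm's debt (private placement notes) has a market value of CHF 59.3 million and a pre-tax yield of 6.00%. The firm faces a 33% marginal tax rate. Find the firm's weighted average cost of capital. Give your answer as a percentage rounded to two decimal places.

Total capital V = 432 + 100.1 + 59.3 = 591.4.
Equity: weight = 432/591.4 = 0.7305; cost = 9.43%.
Preferred: weight = 100.1/591.4 = 0.1693; cost = 6.97%.
Private placement notes: weight = 59.3/591.4 = 0.1003; after-tax cost = 6% × (1 − 33%) = 4.0200%.
WACC = 0.7305 × 9.4300% + 0.1693 × 6.9700% + 0.1003 × 4.0200% = 8.4712%.

8.47%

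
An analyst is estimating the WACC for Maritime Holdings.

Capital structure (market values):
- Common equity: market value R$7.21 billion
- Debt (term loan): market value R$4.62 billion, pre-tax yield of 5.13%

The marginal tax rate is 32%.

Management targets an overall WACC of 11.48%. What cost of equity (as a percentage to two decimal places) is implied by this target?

16.60%

Total capital V = 7.21 + 4.62 = 11.83.
Equity weight = 7.21/11.83 = 0.6095.
Term loan weight = 4.62/11.83 = 0.3905.
Debt contribution = 0.3905 × 5.13% × (1 − 32%) = 1.3623%.
Required equity contribution = 11.48% − 1.3623% = 10.1177%.
Re = 10.1177% / 0.6095 = 16.6008%.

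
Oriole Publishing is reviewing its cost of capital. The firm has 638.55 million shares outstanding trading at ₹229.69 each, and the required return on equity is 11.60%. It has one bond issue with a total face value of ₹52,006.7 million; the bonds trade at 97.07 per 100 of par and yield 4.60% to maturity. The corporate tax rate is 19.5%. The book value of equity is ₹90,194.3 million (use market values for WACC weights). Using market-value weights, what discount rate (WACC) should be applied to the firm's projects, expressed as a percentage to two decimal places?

9.58%

Market value of equity E = 229.69 × 638.55m = 146668.5495m. Market value of debt D = 52006.7m × 97.07/100 = 50482.90369m.
Total capital V = 146668.5495 + 50482.90369 = 197151.45319.
Equity: weight = 146668.5495/197151.45319 = 0.7439; cost = 11.6%.
Bonds outstanding: weight = 50482.90369/197151.45319 = 0.2561; after-tax cost = 4.6% × (1 − 19.5%) = 3.7030%.
WACC = 0.7439 × 11.6000% + 0.2561 × 3.7030% = 9.5779%.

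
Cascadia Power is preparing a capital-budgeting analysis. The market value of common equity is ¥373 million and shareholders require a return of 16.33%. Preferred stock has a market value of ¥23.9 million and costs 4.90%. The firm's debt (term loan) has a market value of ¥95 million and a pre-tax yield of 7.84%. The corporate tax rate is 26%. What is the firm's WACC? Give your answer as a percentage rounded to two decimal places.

Total capital V = 373 + 23.9 + 95 = 491.9.
Equity: weight = 373/491.9 = 0.7583; cost = 16.33%.
Preferred: weight = 23.9/491.9 = 0.0486; cost = 4.9%.
Term loan: weight = 95/491.9 = 0.1931; after-tax cost = 7.84% × (1 − 26%) = 5.8016%.
WACC = 0.7583 × 16.3300% + 0.0486 × 4.9000% + 0.1931 × 5.8016% = 13.7413%.

13.74%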